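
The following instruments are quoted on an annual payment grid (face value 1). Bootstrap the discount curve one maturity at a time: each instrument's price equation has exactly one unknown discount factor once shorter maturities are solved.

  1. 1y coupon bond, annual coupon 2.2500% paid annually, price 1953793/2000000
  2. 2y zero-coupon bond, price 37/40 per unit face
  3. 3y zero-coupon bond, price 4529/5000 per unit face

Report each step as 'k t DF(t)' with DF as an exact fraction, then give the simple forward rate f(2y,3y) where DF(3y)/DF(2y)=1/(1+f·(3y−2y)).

1 1 4777/5000
2 2 37/40
3 3 4529/5000
f(2y,3y) = ((37/40)/(4529/5000) − 1)/(1) = 96/4529 ≈ 2.1197%

step 1 [1y] bond c/1=9/400: DF=(1953793/2000000 − 9/400·(0))/(1+9/400) = 4777/5000 ≈ 0.955400
step 2 [2y] zero: DF = P = 37/40 ≈ 0.925000
step 3 [3y] zero: DF = P = 4529/5000 ≈ 0.905800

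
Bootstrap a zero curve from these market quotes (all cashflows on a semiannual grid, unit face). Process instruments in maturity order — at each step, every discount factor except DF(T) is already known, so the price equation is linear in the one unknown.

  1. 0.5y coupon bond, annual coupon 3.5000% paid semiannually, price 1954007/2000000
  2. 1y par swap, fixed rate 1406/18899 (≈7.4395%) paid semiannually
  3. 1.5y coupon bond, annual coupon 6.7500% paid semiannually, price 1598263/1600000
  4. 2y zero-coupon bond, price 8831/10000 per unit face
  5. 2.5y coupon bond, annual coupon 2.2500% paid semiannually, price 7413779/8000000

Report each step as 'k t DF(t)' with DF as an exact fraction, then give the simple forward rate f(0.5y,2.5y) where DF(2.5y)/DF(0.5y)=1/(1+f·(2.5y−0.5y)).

step 1 [0.5y] bond c/2=7/400: DF=(1954007/2000000 − 7/400·(0))/(1+7/400) = 4801/5000 ≈ 0.960200
step 2 [1y] swap r/2=703/18899: DF=(1 − 703/18899·(0.960200))/(1+703/18899) = 9297/10000 ≈ 0.929700
step 3 [1.5y] bond c/2=27/800: DF=(1598263/1600000 − 27/800·(0.960200+0.929700))/(1+27/800) = 4523/5000 ≈ 0.904600
step 4 [2y] zero: DF = P = 8831/10000 ≈ 0.883100
step 5 [2.5y] bond c/2=9/800: DF=(7413779/8000000 − 9/800·(0.960200+0.929700+0.904600+0.883100))/(1+9/800) = 1751/2000 ≈ 0.875500

1 1/2 4801/5000
2 1 9297/10000
3 3/2 4523/5000
4 2 8831/10000
5 5/2 1751/2000
f(0.5y,2.5y) = ((4801/5000)/(1751/2000) − 1)/(2) = 847/17510 ≈ 4.8372%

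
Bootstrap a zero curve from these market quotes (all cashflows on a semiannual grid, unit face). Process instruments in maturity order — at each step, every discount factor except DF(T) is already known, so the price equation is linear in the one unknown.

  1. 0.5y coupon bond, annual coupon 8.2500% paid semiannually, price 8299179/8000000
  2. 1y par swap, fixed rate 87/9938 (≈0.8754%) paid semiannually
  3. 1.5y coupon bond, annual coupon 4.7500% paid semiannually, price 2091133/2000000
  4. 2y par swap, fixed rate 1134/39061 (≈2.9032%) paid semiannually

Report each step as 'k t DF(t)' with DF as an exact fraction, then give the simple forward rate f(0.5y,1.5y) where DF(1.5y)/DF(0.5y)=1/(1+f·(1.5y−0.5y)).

step 1 [0.5y] bond c/2=33/800: DF=(8299179/8000000 − 33/800·(0))/(1+33/800) = 9963/10000 ≈ 0.996300
step 2 [1y] swap r/2=87/19876: DF=(1 − 87/19876·(0.996300))/(1+87/19876) = 9913/10000 ≈ 0.991300
step 3 [1.5y] bond c/2=19/800: DF=(2091133/2000000 − 19/800·(0.996300+0.991300))/(1+19/800) = 1219/1250 ≈ 0.975200
step 4 [2y] swap r/2=567/39061: DF=(1 − 567/39061·(0.996300+0.991300+0.975200))/(1+567/39061) = 9433/10000 ≈ 0.943300

1 1/2 9963/10000
2 1 9913/10000
3 3/2 1219/1250
4 2 9433/10000
f(0.5y,1.5y) = ((9963/10000)/(1219/1250) − 1)/(1) = 211/9752 ≈ 2.1637%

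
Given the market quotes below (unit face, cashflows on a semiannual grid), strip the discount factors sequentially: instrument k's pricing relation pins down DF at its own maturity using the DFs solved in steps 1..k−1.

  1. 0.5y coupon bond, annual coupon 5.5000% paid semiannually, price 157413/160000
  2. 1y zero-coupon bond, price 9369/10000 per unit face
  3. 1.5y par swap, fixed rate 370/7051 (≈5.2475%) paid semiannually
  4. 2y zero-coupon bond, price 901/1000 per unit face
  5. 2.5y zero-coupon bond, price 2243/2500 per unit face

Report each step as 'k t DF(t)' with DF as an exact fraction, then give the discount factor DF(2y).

step 1 [0.5y] bond c/2=11/400: DF=(157413/160000 − 11/400·(0))/(1+11/400) = 383/400 ≈ 0.957500
step 2 [1y] zero: DF = P = 9369/10000 ≈ 0.936900
step 3 [1.5y] swap r/2=185/7051: DF=(1 − 185/7051·(0.957500+0.936900))/(1+185/7051) = 463/500 ≈ 0.926000
step 4 [2y] zero: DF = P = 901/1000 ≈ 0.901000
step 5 [2.5y] zero: DF = P = 2243/2500 ≈ 0.897200

1 1/2 383/400
2 1 9369/10000
3 3/2 463/500
4 2 901/1000
5 5/2 2243/2500
DF(2y) = 901/1000 ≈ 0.901000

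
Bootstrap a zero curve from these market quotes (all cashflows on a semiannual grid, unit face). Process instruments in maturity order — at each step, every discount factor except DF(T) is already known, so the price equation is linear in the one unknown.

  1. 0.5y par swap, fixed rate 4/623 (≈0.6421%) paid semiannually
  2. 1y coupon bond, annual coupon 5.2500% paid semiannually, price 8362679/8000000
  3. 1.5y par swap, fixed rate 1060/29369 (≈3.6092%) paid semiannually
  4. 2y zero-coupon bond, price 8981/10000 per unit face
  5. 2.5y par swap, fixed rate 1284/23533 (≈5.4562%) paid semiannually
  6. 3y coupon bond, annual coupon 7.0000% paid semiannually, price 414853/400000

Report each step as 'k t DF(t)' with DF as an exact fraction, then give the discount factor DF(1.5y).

1 1/2 623/625
2 1 9931/10000
3 3/2 947/1000
4 2 8981/10000
5 5/2 2179/2500
6 3 8429/10000
DF(1.5y) = 947/1000 ≈ 0.947000

step 1 [0.5y] swap r/2=2/623: DF=(1 − 2/623·(0))/(1+2/623) = 623/625 ≈ 0.996800
step 2 [1y] bond c/2=21/800: DF=(8362679/8000000 − 21/800·(0.996800))/(1+21/800) = 9931/10000 ≈ 0.993100
step 3 [1.5y] swap r/2=530/29369: DF=(1 − 530/29369·(0.996800+0.993100))/(1+530/29369) = 947/1000 ≈ 0.947000
step 4 [2y] zero: DF = P = 8981/10000 ≈ 0.898100
step 5 [2.5y] swap r/2=642/23533: DF=(1 − 642/23533·(0.996800+0.993100+0.947000+0.898100))/(1+642/23533) = 2179/2500 ≈ 0.871600
step 6 [3y] bond c/2=7/200: DF=(414853/400000 − 7/200·(0.996800+0.993100+0.947000+0.898100+0.871600))/(1+7/200) = 8429/10000 ≈ 0.842900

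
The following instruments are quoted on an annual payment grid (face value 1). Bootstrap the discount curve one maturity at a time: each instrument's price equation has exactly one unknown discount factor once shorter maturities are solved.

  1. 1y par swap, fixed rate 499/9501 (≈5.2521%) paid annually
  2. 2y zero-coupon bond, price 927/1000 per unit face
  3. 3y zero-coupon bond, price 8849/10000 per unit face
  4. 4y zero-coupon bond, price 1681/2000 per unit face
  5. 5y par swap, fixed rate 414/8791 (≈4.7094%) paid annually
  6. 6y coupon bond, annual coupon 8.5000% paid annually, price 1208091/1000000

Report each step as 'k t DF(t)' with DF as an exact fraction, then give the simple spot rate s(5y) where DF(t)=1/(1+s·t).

step 1 [1y] swap r/1=499/9501: DF=(1 − 499/9501·(0))/(1+499/9501) = 9501/10000 ≈ 0.950100
step 2 [2y] zero: DF = P = 927/1000 ≈ 0.927000
step 3 [3y] zero: DF = P = 8849/10000 ≈ 0.884900
step 4 [4y] zero: DF = P = 1681/2000 ≈ 0.840500
step 5 [5y] swap r/1=414/8791: DF=(1 − 414/8791·(0.950100+0.927000+0.884900+0.840500))/(1+414/8791) = 793/1000 ≈ 0.793000
step 6 [6y] bond c/1=17/200: DF=(1208091/1000000 − 17/200·(0.950100+0.927000+0.884900+0.840500+0.793000))/(1+17/200) = 7691/10000 ≈ 0.769100

1 1 9501/10000
2 2 927/1000
3 3 8849/10000
4 4 1681/2000
5 5 793/1000
6 6 7691/10000
s(5y) = (1/(793/1000) − 1)/(5) = 207/3965 ≈ 5.2207%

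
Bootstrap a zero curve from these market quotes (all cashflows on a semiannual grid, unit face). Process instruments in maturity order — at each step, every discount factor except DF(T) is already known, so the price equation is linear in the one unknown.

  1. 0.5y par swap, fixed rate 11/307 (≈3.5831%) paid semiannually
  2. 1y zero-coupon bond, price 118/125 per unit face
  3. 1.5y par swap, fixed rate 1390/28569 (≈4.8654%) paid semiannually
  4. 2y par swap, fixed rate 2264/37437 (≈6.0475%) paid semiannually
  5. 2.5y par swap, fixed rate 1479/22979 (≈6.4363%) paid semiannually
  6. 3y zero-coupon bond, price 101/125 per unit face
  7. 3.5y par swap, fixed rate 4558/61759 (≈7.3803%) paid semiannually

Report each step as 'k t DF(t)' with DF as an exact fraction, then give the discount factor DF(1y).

step 1 [0.5y] swap r/2=11/614: DF=(1 − 11/614·(0))/(1+11/614) = 614/625 ≈ 0.982400
step 2 [1y] zero: DF = P = 118/125 ≈ 0.944000
step 3 [1.5y] swap r/2=695/28569: DF=(1 − 695/28569·(0.982400+0.944000))/(1+695/28569) = 1861/2000 ≈ 0.930500
step 4 [2y] swap r/2=1132/37437: DF=(1 − 1132/37437·(0.982400+0.944000+0.930500))/(1+1132/37437) = 2217/2500 ≈ 0.886800
step 5 [2.5y] swap r/2=1479/45958: DF=(1 − 1479/45958·(0.982400+0.944000+0.930500+0.886800))/(1+1479/45958) = 8521/10000 ≈ 0.852100
step 6 [3y] zero: DF = P = 101/125 ≈ 0.808000
step 7 [3.5y] swap r/2=2279/61759: DF=(1 − 2279/61759·(0.982400+0.944000+0.930500+0.886800+0.852100+0.808000))/(1+2279/61759) = 7721/10000 ≈ 0.772100

1 1/2 614/625
2 1 118/125
3 3/2 1861/2000
4 2 2217/2500
5 5/2 8521/10000
6 3 101/125
7 7/2 7721/10000
DF(1y) = 118/125 ≈ 0.944000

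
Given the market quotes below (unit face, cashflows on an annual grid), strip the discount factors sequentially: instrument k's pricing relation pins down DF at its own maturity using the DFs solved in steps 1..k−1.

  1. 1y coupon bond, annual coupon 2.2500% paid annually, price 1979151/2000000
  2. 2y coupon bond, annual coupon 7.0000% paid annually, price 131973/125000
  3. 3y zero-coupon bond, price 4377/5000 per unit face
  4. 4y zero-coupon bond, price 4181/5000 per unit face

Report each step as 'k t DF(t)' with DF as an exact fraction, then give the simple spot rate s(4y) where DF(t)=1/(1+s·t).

1 1 4839/5000
2 2 4617/5000
3 3 4377/5000
4 4 4181/5000
s(4y) = (1/(4181/5000) − 1)/(4) = 819/16724 ≈ 4.8972%

step 1 [1y] bond c/1=9/400: DF=(1979151/2000000 − 9/400·(0))/(1+9/400) = 4839/5000 ≈ 0.967800
step 2 [2y] bond c/1=7/100: DF=(131973/125000 − 7/100·(0.967800))/(1+7/100) = 4617/5000 ≈ 0.923400
step 3 [3y] zero: DF = P = 4377/5000 ≈ 0.875400
step 4 [4y] zero: DF = P = 4181/5000 ≈ 0.836200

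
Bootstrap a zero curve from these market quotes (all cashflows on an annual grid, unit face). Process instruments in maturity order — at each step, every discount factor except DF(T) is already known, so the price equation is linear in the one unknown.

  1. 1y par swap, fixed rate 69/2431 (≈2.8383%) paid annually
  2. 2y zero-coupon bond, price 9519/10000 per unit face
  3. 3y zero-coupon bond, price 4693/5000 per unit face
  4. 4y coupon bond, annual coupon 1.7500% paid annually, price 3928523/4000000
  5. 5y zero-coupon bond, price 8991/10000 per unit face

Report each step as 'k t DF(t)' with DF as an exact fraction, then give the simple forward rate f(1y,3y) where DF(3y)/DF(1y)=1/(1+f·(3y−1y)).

1 1 2431/2500
2 2 9519/10000
3 3 4693/5000
4 4 229/250
5 5 8991/10000
f(1y,3y) = ((2431/2500)/(4693/5000) − 1)/(2) = 13/722 ≈ 1.8006%

step 1 [1y] swap r/1=69/2431: DF=(1 − 69/2431·(0))/(1+69/2431) = 2431/2500 ≈ 0.972400
step 2 [2y] zero: DF = P = 9519/10000 ≈ 0.951900
step 3 [3y] zero: DF = P = 4693/5000 ≈ 0.938600
step 4 [4y] bond c/1=7/400: DF=(3928523/4000000 − 7/400·(0.972400+0.951900+0.938600))/(1+7/400) = 229/250 ≈ 0.916000
step 5 [5y] zero: DF = P = 8991/10000 ≈ 0.899100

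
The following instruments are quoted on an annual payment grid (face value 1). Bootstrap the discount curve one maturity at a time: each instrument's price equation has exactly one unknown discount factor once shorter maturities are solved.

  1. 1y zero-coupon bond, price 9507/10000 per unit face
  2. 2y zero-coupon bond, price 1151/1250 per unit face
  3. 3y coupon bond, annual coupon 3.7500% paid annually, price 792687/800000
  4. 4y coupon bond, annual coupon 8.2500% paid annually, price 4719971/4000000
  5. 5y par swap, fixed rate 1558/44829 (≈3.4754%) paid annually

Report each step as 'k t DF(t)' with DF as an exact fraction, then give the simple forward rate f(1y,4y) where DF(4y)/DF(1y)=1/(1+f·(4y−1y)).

1 1 9507/10000
2 2 1151/1250
3 3 4437/5000
4 4 4399/5000
5 5 4221/5000
f(1y,4y) = ((9507/10000)/(4399/5000) − 1)/(3) = 709/26394 ≈ 2.6862%

step 1 [1y] zero: DF = P = 9507/10000 ≈ 0.950700
step 2 [2y] zero: DF = P = 1151/1250 ≈ 0.920800
step 3 [3y] bond c/1=3/80: DF=(792687/800000 − 3/80·(0.950700+0.920800))/(1+3/80) = 4437/5000 ≈ 0.887400
step 4 [4y] bond c/1=33/400: DF=(4719971/4000000 − 33/400·(0.950700+0.920800+0.887400))/(1+33/400) = 4399/5000 ≈ 0.879800
step 5 [5y] swap r/1=1558/44829: DF=(1 − 1558/44829·(0.950700+0.920800+0.887400+0.879800))/(1+1558/44829) = 4221/5000 ≈ 0.844200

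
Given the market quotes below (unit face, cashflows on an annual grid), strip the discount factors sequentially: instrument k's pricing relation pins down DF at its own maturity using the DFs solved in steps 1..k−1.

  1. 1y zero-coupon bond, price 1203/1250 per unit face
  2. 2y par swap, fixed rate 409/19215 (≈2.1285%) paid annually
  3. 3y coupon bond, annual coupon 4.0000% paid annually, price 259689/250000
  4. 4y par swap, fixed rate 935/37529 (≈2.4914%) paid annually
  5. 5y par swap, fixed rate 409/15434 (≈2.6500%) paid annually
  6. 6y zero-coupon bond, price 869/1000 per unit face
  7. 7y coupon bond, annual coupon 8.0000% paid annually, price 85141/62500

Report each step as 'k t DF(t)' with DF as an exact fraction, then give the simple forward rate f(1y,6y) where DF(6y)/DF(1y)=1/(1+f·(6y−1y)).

step 1 [1y] zero: DF = P = 1203/1250 ≈ 0.962400
step 2 [2y] swap r/1=409/19215: DF=(1 − 409/19215·(0.962400))/(1+409/19215) = 9591/10000 ≈ 0.959100
step 3 [3y] bond c/1=1/25: DF=(259689/250000 − 1/25·(0.962400+0.959100))/(1+1/25) = 9249/10000 ≈ 0.924900
step 4 [4y] swap r/1=935/37529: DF=(1 − 935/37529·(0.962400+0.959100+0.924900))/(1+935/37529) = 1813/2000 ≈ 0.906500
step 5 [5y] swap r/1=409/15434: DF=(1 − 409/15434·(0.962400+0.959100+0.924900+0.906500))/(1+409/15434) = 8773/10000 ≈ 0.877300
step 6 [6y] zero: DF = P = 869/1000 ≈ 0.869000
step 7 [7y] bond c/1=2/25: DF=(85141/62500 − 2/25·(0.962400+0.959100+0.924900+0.906500+0.877300+0.869000))/(1+2/25) = 427/500 ≈ 0.854000

1 1 1203/1250
2 2 9591/10000
3 3 9249/10000
4 4 1813/2000
5 5 8773/10000
6 6 869/1000
7 7 427/500
f(1y,6y) = ((1203/1250)/(869/1000) − 1)/(5) = 467/21725 ≈ 2.1496%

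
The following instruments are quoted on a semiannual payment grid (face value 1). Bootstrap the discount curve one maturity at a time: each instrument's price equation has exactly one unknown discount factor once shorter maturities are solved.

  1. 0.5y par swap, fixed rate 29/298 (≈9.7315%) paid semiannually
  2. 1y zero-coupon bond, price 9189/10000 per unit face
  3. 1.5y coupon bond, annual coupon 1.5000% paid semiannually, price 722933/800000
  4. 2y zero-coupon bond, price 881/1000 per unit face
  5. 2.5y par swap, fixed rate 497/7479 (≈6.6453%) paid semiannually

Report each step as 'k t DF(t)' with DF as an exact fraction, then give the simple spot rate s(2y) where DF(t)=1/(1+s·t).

1 1/2 596/625
2 1 9189/10000
3 3/2 883/1000
4 2 881/1000
5 5/2 8509/10000
s(2y) = (1/(881/1000) − 1)/(2) = 119/1762 ≈ 6.7537%

step 1 [0.5y] swap r/2=29/596: DF=(1 − 29/596·(0))/(1+29/596) = 596/625 ≈ 0.953600
step 2 [1y] zero: DF = P = 9189/10000 ≈ 0.918900
step 3 [1.5y] bond c/2=3/400: DF=(722933/800000 − 3/400·(0.953600+0.918900))/(1+3/400) = 883/1000 ≈ 0.883000
step 4 [2y] zero: DF = P = 881/1000 ≈ 0.881000
step 5 [2.5y] swap r/2=497/14958: DF=(1 − 497/14958·(0.953600+0.918900+0.883000+0.881000))/(1+497/14958) = 8509/10000 ≈ 0.850900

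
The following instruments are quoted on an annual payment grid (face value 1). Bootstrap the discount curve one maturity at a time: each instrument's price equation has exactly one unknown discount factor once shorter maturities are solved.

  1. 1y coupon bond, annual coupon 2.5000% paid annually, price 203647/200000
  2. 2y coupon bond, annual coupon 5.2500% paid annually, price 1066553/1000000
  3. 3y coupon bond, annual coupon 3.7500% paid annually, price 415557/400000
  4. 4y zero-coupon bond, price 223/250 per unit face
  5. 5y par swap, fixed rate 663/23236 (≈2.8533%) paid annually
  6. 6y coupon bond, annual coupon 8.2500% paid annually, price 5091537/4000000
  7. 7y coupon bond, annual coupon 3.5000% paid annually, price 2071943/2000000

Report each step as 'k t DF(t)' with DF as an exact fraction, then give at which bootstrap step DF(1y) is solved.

1 1 4967/5000
2 2 4819/5000
3 3 4653/5000
4 4 223/250
5 5 4337/5000
6 6 8217/10000
7 7 102/125
DF(1y) is solved at step 1

step 1 [1y] bond c/1=1/40: DF=(203647/200000 − 1/40·(0))/(1+1/40) = 4967/5000 ≈ 0.993400
step 2 [2y] bond c/1=21/400: DF=(1066553/1000000 − 21/400·(0.993400))/(1+21/400) = 4819/5000 ≈ 0.963800
step 3 [3y] bond c/1=3/80: DF=(415557/400000 − 3/80·(0.993400+0.963800))/(1+3/80) = 4653/5000 ≈ 0.930600
step 4 [4y] zero: DF = P = 223/250 ≈ 0.892000
step 5 [5y] swap r/1=663/23236: DF=(1 − 663/23236·(0.993400+0.963800+0.930600+0.892000))/(1+663/23236) = 4337/5000 ≈ 0.867400
step 6 [6y] bond c/1=33/400: DF=(5091537/4000000 − 33/400·(0.993400+0.963800+0.930600+0.892000+0.867400))/(1+33/400) = 8217/10000 ≈ 0.821700
step 7 [7y] bond c/1=7/200: DF=(2071943/2000000 − 7/200·(0.993400+0.963800+0.930600+0.892000+0.867400+0.821700))/(1+7/200) = 102/125 ≈ 0.816000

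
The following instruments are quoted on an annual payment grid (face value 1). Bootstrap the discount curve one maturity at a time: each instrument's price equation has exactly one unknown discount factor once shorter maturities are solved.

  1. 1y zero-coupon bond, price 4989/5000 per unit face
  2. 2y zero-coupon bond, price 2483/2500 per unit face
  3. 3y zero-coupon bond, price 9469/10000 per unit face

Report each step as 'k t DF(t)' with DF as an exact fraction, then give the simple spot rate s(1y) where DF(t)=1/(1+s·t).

step 1 [1y] zero: DF = P = 4989/5000 ≈ 0.997800
step 2 [2y] zero: DF = P = 2483/2500 ≈ 0.993200
step 3 [3y] zero: DF = P = 9469/10000 ≈ 0.946900

1 1 4989/5000
2 2 2483/2500
3 3 9469/10000
s(1y) = (1/(4989/5000) − 1)/(1) = 11/4989 ≈ 0.2205%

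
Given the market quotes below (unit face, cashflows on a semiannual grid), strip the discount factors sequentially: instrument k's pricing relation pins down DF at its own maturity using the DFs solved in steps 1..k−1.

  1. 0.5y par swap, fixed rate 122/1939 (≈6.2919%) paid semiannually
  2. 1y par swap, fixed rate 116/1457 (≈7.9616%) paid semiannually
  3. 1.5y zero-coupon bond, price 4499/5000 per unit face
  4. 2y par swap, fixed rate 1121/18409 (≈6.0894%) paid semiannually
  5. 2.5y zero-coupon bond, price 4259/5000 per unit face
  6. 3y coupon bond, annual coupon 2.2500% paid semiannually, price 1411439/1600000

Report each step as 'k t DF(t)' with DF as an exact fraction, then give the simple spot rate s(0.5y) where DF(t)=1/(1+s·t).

step 1 [0.5y] swap r/2=61/1939: DF=(1 − 61/1939·(0))/(1+61/1939) = 1939/2000 ≈ 0.969500
step 2 [1y] swap r/2=58/1457: DF=(1 − 58/1457·(0.969500))/(1+58/1457) = 4623/5000 ≈ 0.924600
step 3 [1.5y] zero: DF = P = 4499/5000 ≈ 0.899800
step 4 [2y] swap r/2=1121/36818: DF=(1 − 1121/36818·(0.969500+0.924600+0.899800))/(1+1121/36818) = 8879/10000 ≈ 0.887900
step 5 [2.5y] zero: DF = P = 4259/5000 ≈ 0.851800
step 6 [3y] bond c/2=9/800: DF=(1411439/1600000 − 9/800·(0.969500+0.924600+0.899800+0.887900+0.851800))/(1+9/800) = 8219/10000 ≈ 0.821900

1 1/2 1939/2000
2 1 4623/5000
3 3/2 4499/5000
4 2 8879/10000
5 5/2 4259/5000
6 3 8219/10000
s(0.5y) = (1/(1939/2000) − 1)/(1/2) = 122/1939 ≈ 6.2919%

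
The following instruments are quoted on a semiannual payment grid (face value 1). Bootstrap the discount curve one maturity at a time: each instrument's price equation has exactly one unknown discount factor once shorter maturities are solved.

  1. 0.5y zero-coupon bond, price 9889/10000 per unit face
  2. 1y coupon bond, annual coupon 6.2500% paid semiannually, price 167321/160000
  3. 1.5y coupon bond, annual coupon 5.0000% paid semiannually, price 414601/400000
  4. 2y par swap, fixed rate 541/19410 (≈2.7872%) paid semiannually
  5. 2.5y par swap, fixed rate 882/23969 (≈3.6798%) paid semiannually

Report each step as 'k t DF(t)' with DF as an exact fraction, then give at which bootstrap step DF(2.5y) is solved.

1 1/2 9889/10000
2 1 9841/10000
3 3/2 9631/10000
4 2 9459/10000
5 5/2 4559/5000
DF(2.5y) is solved at step 5

step 1 [0.5y] zero: DF = P = 9889/10000 ≈ 0.988900
step 2 [1y] bond c/2=1/32: DF=(167321/160000 − 1/32·(0.988900))/(1+1/32) = 9841/10000 ≈ 0.984100
step 3 [1.5y] bond c/2=1/40: DF=(414601/400000 − 1/40·(0.988900+0.984100))/(1+1/40) = 9631/10000 ≈ 0.963100
step 4 [2y] swap r/2=541/38820: DF=(1 − 541/38820·(0.988900+0.984100+0.963100))/(1+541/38820) = 9459/10000 ≈ 0.945900
step 5 [2.5y] swap r/2=441/23969: DF=(1 − 441/23969·(0.988900+0.984100+0.963100+0.945900))/(1+441/23969) = 4559/5000 ≈ 0.911800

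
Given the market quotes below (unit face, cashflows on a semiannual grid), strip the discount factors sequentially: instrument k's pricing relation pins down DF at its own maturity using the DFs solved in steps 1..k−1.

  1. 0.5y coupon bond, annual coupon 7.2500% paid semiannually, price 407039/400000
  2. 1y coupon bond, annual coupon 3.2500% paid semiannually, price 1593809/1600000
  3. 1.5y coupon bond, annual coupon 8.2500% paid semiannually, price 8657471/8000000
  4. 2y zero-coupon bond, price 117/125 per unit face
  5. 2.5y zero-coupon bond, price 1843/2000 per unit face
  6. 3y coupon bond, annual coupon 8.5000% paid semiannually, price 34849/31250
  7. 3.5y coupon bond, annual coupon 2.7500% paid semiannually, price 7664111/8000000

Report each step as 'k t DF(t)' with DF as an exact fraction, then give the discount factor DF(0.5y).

step 1 [0.5y] bond c/2=29/800: DF=(407039/400000 − 29/800·(0))/(1+29/800) = 491/500 ≈ 0.982000
step 2 [1y] bond c/2=13/800: DF=(1593809/1600000 − 13/800·(0.982000))/(1+13/800) = 1929/2000 ≈ 0.964500
step 3 [1.5y] bond c/2=33/800: DF=(8657471/8000000 − 33/800·(0.982000+0.964500))/(1+33/800) = 4811/5000 ≈ 0.962200
step 4 [2y] zero: DF = P = 117/125 ≈ 0.936000
step 5 [2.5y] zero: DF = P = 1843/2000 ≈ 0.921500
step 6 [3y] bond c/2=17/400: DF=(34849/31250 − 17/400·(0.982000+0.964500+0.962200+0.936000+0.921500))/(1+17/400) = 4377/5000 ≈ 0.875400
step 7 [3.5y] bond c/2=11/800: DF=(7664111/8000000 − 11/800·(0.982000+0.964500+0.962200+0.936000+0.921500+0.875400))/(1+11/800) = 1737/2000 ≈ 0.868500

1 1/2 491/500
2 1 1929/2000
3 3/2 4811/5000
4 2 117/125
5 5/2 1843/2000
6 3 4377/5000
7 7/2 1737/2000
DF(0.5y) = 491/500 ≈ 0.982000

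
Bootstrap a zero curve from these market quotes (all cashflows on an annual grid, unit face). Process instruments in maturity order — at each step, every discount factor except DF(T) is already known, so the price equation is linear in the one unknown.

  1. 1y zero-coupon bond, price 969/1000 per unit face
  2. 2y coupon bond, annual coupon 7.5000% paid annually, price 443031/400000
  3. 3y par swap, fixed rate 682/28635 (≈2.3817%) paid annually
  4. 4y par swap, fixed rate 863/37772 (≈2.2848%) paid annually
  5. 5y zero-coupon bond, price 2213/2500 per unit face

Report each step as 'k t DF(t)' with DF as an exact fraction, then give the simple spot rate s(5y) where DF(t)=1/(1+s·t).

step 1 [1y] zero: DF = P = 969/1000 ≈ 0.969000
step 2 [2y] bond c/1=3/40: DF=(443031/400000 − 3/40·(0.969000))/(1+3/40) = 9627/10000 ≈ 0.962700
step 3 [3y] swap r/1=682/28635: DF=(1 − 682/28635·(0.969000+0.962700))/(1+682/28635) = 4659/5000 ≈ 0.931800
step 4 [4y] swap r/1=863/37772: DF=(1 − 863/37772·(0.969000+0.962700+0.931800))/(1+863/37772) = 9137/10000 ≈ 0.913700
step 5 [5y] zero: DF = P = 2213/2500 ≈ 0.885200

1 1 969/1000
2 2 9627/10000
3 3 4659/5000
4 4 9137/10000
5 5 2213/2500
s(5y) = (1/(2213/2500) − 1)/(5) = 287/11065 ≈ 2.5938%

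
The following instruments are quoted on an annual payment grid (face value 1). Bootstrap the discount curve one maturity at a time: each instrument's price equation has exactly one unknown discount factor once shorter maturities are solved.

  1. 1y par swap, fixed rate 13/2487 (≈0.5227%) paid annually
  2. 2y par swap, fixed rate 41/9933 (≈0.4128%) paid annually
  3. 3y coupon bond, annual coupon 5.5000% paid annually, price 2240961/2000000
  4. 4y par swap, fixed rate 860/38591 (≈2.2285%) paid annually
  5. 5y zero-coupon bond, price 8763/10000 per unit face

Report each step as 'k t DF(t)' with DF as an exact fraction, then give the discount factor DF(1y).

1 1 2487/2500
2 2 4959/5000
3 3 1917/2000
4 4 457/500
5 5 8763/10000
DF(1y) = 2487/2500 ≈ 0.994800

step 1 [1y] swap r/1=13/2487: DF=(1 − 13/2487·(0))/(1+13/2487) = 2487/2500 ≈ 0.994800
step 2 [2y] swap r/1=41/9933: DF=(1 − 41/9933·(0.994800))/(1+41/9933) = 4959/5000 ≈ 0.991800
step 3 [3y] bond c/1=11/200: DF=(2240961/2000000 − 11/200·(0.994800+0.991800))/(1+11/200) = 1917/2000 ≈ 0.958500
step 4 [4y] swap r/1=860/38591: DF=(1 − 860/38591·(0.994800+0.991800+0.958500))/(1+860/38591) = 457/500 ≈ 0.914000
step 5 [5y] zero: DF = P = 8763/10000 ≈ 0.876300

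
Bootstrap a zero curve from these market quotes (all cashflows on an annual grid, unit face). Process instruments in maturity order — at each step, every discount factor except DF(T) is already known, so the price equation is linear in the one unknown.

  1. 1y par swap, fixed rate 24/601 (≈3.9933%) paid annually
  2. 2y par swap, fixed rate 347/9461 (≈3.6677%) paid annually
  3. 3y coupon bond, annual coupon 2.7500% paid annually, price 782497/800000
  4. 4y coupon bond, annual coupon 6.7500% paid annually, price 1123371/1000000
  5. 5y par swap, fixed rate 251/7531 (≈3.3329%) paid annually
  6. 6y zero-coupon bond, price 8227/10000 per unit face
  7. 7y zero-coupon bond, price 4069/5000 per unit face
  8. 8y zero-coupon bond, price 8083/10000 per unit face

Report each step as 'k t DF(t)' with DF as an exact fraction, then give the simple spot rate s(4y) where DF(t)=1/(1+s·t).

1 1 601/625
2 2 4653/5000
3 3 9013/10000
4 4 8757/10000
5 5 4247/5000
6 6 8227/10000
7 7 4069/5000
8 8 8083/10000
s(4y) = (1/(8757/10000) − 1)/(4) = 1243/35028 ≈ 3.5486%

step 1 [1y] swap r/1=24/601: DF=(1 − 24/601·(0))/(1+24/601) = 601/625 ≈ 0.961600
step 2 [2y] swap r/1=347/9461: DF=(1 − 347/9461·(0.961600))/(1+347/9461) = 4653/5000 ≈ 0.930600
step 3 [3y] bond c/1=11/400: DF=(782497/800000 − 11/400·(0.961600+0.930600))/(1+11/400) = 9013/10000 ≈ 0.901300
step 4 [4y] bond c/1=27/400: DF=(1123371/1000000 − 27/400·(0.961600+0.930600+0.901300))/(1+27/400) = 8757/10000 ≈ 0.875700
step 5 [5y] swap r/1=251/7531: DF=(1 − 251/7531·(0.961600+0.930600+0.901300+0.875700))/(1+251/7531) = 4247/5000 ≈ 0.849400
step 6 [6y] zero: DF = P = 8227/10000 ≈ 0.822700
step 7 [7y] zero: DF = P = 4069/5000 ≈ 0.813800
step 8 [8y] zero: DF = P = 8083/10000 ≈ 0.808300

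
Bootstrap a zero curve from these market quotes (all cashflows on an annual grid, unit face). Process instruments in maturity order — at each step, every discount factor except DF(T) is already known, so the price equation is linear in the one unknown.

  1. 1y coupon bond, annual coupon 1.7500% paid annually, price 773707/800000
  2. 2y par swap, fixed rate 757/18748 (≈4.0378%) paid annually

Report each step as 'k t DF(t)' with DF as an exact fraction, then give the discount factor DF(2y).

step 1 [1y] bond c/1=7/400: DF=(773707/800000 − 7/400·(0))/(1+7/400) = 1901/2000 ≈ 0.950500
step 2 [2y] swap r/1=757/18748: DF=(1 − 757/18748·(0.950500))/(1+757/18748) = 9243/10000 ≈ 0.924300

1 1 1901/2000
2 2 9243/10000
DF(2y) = 9243/10000 ≈ 0.924300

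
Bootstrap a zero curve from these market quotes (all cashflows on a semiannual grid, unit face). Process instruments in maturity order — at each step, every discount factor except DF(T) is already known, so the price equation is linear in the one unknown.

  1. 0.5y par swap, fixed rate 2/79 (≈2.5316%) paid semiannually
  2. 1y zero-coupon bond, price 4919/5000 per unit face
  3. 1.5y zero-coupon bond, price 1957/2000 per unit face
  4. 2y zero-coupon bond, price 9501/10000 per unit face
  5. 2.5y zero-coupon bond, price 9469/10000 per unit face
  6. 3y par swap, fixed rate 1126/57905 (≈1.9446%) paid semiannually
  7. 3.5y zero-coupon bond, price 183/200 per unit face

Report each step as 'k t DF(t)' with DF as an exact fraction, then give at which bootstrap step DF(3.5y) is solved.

1 1/2 79/80
2 1 4919/5000
3 3/2 1957/2000
4 2 9501/10000
5 5/2 9469/10000
6 3 9437/10000
7 7/2 183/200
DF(3.5y) is solved at step 7

step 1 [0.5y] swap r/2=1/79: DF=(1 − 1/79·(0))/(1+1/79) = 79/80 ≈ 0.987500
step 2 [1y] zero: DF = P = 4919/5000 ≈ 0.983800
step 3 [1.5y] zero: DF = P = 1957/2000 ≈ 0.978500
step 4 [2y] zero: DF = P = 9501/10000 ≈ 0.950100
step 5 [2.5y] zero: DF = P = 9469/10000 ≈ 0.946900
step 6 [3y] swap r/2=563/57905: DF=(1 − 563/57905·(0.987500+0.983800+0.978500+0.950100+0.946900))/(1+563/57905) = 9437/10000 ≈ 0.943700
step 7 [3.5y] zero: DF = P = 183/200 ≈ 0.915000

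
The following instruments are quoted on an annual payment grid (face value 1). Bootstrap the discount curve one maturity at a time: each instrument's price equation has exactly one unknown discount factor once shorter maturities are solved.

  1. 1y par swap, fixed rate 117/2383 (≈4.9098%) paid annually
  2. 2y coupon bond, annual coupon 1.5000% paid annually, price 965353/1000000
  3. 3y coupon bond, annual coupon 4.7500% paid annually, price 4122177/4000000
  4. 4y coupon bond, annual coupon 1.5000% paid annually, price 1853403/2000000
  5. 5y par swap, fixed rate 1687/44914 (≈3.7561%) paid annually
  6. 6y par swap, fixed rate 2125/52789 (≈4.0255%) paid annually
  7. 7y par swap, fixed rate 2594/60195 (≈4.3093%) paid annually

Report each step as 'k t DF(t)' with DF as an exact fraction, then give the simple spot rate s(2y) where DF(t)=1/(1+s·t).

1 1 2383/2500
2 2 937/1000
3 3 8981/10000
4 4 4359/5000
5 5 8313/10000
6 6 63/80
7 7 3703/5000
s(2y) = (1/(937/1000) − 1)/(2) = 63/1874 ≈ 3.3618%

step 1 [1y] swap r/1=117/2383: DF=(1 − 117/2383·(0))/(1+117/2383) = 2383/2500 ≈ 0.953200
step 2 [2y] bond c/1=3/200: DF=(965353/1000000 − 3/200·(0.953200))/(1+3/200) = 937/1000 ≈ 0.937000
step 3 [3y] bond c/1=19/400: DF=(4122177/4000000 − 19/400·(0.953200+0.937000))/(1+19/400) = 8981/10000 ≈ 0.898100
step 4 [4y] bond c/1=3/200: DF=(1853403/2000000 − 3/200·(0.953200+0.937000+0.898100))/(1+3/200) = 4359/5000 ≈ 0.871800
step 5 [5y] swap r/1=1687/44914: DF=(1 − 1687/44914·(0.953200+0.937000+0.898100+0.871800))/(1+1687/44914) = 8313/10000 ≈ 0.831300
step 6 [6y] swap r/1=2125/52789: DF=(1 − 2125/52789·(0.953200+0.937000+0.898100+0.871800+0.831300))/(1+2125/52789) = 63/80 ≈ 0.787500
step 7 [7y] swap r/1=2594/60195: DF=(1 − 2594/60195·(0.953200+0.937000+0.898100+0.871800+0.831300+0.787500))/(1+2594/60195) = 3703/5000 ≈ 0.740600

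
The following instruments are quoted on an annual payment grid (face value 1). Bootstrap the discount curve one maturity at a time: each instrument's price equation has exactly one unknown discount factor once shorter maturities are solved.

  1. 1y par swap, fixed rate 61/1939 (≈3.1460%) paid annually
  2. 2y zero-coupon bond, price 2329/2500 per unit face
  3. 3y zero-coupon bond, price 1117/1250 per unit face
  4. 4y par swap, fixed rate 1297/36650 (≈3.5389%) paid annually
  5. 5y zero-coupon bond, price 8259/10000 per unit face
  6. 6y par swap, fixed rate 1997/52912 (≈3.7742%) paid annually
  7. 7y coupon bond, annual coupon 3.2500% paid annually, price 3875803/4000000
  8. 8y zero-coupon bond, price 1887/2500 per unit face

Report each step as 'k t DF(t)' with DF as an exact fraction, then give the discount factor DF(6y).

1 1 1939/2000
2 2 2329/2500
3 3 1117/1250
4 4 8703/10000
5 5 8259/10000
6 6 8003/10000
7 7 7719/10000
8 8 1887/2500
DF(6y) = 8003/10000 ≈ 0.800300

step 1 [1y] swap r/1=61/1939: DF=(1 − 61/1939·(0))/(1+61/1939) = 1939/2000 ≈ 0.969500
step 2 [2y] zero: DF = P = 2329/2500 ≈ 0.931600
step 3 [3y] zero: DF = P = 1117/1250 ≈ 0.893600
step 4 [4y] swap r/1=1297/36650: DF=(1 − 1297/36650·(0.969500+0.931600+0.893600))/(1+1297/36650) = 8703/10000 ≈ 0.870300
step 5 [5y] zero: DF = P = 8259/10000 ≈ 0.825900
step 6 [6y] swap r/1=1997/52912: DF=(1 − 1997/52912·(0.969500+0.931600+0.893600+0.870300+0.825900))/(1+1997/52912) = 8003/10000 ≈ 0.800300
step 7 [7y] bond c/1=13/400: DF=(3875803/4000000 − 13/400·(0.969500+0.931600+0.893600+0.870300+0.825900+0.800300))/(1+13/400) = 7719/10000 ≈ 0.771900
step 8 [8y] zero: DF = P = 1887/2500 ≈ 0.754800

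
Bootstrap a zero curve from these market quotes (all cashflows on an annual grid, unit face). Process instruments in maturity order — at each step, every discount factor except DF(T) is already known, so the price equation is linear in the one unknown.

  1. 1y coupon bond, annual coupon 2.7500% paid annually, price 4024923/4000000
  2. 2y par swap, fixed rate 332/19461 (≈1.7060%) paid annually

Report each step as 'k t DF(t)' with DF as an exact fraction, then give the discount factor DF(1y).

1 1 9793/10000
2 2 2417/2500
DF(1y) = 9793/10000 ≈ 0.979300

step 1 [1y] bond c/1=11/400: DF=(4024923/4000000 − 11/400·(0))/(1+11/400) = 9793/10000 ≈ 0.979300
step 2 [2y] swap r/1=332/19461: DF=(1 − 332/19461·(0.979300))/(1+332/19461) = 2417/2500 ≈ 0.966800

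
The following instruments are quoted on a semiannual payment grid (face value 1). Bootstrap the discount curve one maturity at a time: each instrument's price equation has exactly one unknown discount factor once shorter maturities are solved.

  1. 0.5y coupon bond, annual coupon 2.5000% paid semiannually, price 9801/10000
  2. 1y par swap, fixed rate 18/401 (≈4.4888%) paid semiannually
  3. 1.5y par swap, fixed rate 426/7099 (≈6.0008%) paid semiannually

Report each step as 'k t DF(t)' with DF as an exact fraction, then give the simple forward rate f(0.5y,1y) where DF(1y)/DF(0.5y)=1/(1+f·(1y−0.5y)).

step 1 [0.5y] bond c/2=1/80: DF=(9801/10000 − 1/80·(0))/(1+1/80) = 121/125 ≈ 0.968000
step 2 [1y] swap r/2=9/401: DF=(1 − 9/401·(0.968000))/(1+9/401) = 598/625 ≈ 0.956800
step 3 [1.5y] swap r/2=213/7099: DF=(1 − 213/7099·(0.968000+0.956800))/(1+213/7099) = 2287/2500 ≈ 0.914800

1 1/2 121/125
2 1 598/625
3 3/2 2287/2500
f(0.5y,1y) = ((121/125)/(598/625) − 1)/(1/2) = 7/299 ≈ 2.3411%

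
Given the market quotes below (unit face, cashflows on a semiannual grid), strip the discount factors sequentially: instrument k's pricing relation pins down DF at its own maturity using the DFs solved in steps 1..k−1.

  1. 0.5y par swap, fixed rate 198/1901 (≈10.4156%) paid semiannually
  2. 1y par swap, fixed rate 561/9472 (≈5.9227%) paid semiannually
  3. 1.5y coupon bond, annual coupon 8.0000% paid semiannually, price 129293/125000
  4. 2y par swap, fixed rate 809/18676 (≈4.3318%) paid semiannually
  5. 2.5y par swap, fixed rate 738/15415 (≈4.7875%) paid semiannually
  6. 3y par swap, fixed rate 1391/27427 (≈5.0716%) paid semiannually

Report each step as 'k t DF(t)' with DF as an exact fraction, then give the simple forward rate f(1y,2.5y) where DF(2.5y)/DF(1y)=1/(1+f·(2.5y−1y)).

step 1 [0.5y] swap r/2=99/1901: DF=(1 − 99/1901·(0))/(1+99/1901) = 1901/2000 ≈ 0.950500
step 2 [1y] swap r/2=561/18944: DF=(1 − 561/18944·(0.950500))/(1+561/18944) = 9439/10000 ≈ 0.943900
step 3 [1.5y] bond c/2=1/25: DF=(129293/125000 − 1/25·(0.950500+0.943900))/(1+1/25) = 9217/10000 ≈ 0.921700
step 4 [2y] swap r/2=809/37352: DF=(1 − 809/37352·(0.950500+0.943900+0.921700))/(1+809/37352) = 9191/10000 ≈ 0.919100
step 5 [2.5y] swap r/2=369/15415: DF=(1 − 369/15415·(0.950500+0.943900+0.921700+0.919100))/(1+369/15415) = 8893/10000 ≈ 0.889300
step 6 [3y] swap r/2=1391/54854: DF=(1 − 1391/54854·(0.950500+0.943900+0.921700+0.919100+0.889300))/(1+1391/54854) = 8609/10000 ≈ 0.860900

1 1/2 1901/2000
2 1 9439/10000
3 3/2 9217/10000
4 2 9191/10000
5 5/2 8893/10000
6 3 8609/10000
f(1y,2.5y) = ((9439/10000)/(8893/10000) − 1)/(3/2) = 364/8893 ≈ 4.0931%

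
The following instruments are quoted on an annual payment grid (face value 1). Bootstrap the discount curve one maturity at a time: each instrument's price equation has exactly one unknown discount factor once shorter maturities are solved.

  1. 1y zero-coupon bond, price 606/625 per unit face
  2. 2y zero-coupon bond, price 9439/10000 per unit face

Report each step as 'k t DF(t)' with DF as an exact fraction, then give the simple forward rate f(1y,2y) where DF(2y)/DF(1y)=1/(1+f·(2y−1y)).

step 1 [1y] zero: DF = P = 606/625 ≈ 0.969600
step 2 [2y] zero: DF = P = 9439/10000 ≈ 0.943900

1 1 606/625
2 2 9439/10000
f(1y,2y) = ((606/625)/(9439/10000) − 1)/(1) = 257/9439 ≈ 2.7227%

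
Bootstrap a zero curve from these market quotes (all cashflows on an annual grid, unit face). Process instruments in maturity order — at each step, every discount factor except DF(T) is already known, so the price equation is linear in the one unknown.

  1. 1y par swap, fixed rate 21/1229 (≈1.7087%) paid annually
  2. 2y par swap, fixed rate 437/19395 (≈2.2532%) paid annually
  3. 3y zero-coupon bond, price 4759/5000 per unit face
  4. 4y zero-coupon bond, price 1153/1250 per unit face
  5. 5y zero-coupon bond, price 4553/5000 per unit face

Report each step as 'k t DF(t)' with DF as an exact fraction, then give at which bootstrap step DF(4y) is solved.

1 1 1229/1250
2 2 9563/10000
3 3 4759/5000
4 4 1153/1250
5 5 4553/5000
DF(4y) is solved at step 4

step 1 [1y] swap r/1=21/1229: DF=(1 − 21/1229·(0))/(1+21/1229) = 1229/1250 ≈ 0.983200
step 2 [2y] swap r/1=437/19395: DF=(1 − 437/19395·(0.983200))/(1+437/19395) = 9563/10000 ≈ 0.956300
step 3 [3y] zero: DF = P = 4759/5000 ≈ 0.951800
step 4 [4y] zero: DF = P = 1153/1250 ≈ 0.922400
step 5 [5y] zero: DF = P = 4553/5000 ≈ 0.910600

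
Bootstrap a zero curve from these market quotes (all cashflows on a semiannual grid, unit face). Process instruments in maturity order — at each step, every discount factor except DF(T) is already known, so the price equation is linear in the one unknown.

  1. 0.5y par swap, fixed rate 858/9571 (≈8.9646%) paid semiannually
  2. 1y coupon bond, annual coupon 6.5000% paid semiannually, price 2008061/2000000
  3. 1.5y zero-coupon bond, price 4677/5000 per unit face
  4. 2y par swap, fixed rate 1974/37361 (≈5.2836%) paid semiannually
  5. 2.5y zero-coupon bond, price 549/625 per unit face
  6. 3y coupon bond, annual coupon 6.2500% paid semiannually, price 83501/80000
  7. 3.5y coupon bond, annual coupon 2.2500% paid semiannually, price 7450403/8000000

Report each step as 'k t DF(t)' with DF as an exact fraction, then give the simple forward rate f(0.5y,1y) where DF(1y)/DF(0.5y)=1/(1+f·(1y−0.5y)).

1 1/2 9571/10000
2 1 9423/10000
3 3/2 4677/5000
4 2 9013/10000
5 5/2 549/625
6 3 8723/10000
7 7/2 8599/10000
f(0.5y,1y) = ((9571/10000)/(9423/10000) − 1)/(1/2) = 296/9423 ≈ 3.1413%

step 1 [0.5y] swap r/2=429/9571: DF=(1 − 429/9571·(0))/(1+429/9571) = 9571/10000 ≈ 0.957100
step 2 [1y] bond c/2=13/400: DF=(2008061/2000000 − 13/400·(0.957100))/(1+13/400) = 9423/10000 ≈ 0.942300
step 3 [1.5y] zero: DF = P = 4677/5000 ≈ 0.935400
step 4 [2y] swap r/2=987/37361: DF=(1 − 987/37361·(0.957100+0.942300+0.935400))/(1+987/37361) = 9013/10000 ≈ 0.901300
step 5 [2.5y] zero: DF = P = 549/625 ≈ 0.878400
step 6 [3y] bond c/2=1/32: DF=(83501/80000 − 1/32·(0.957100+0.942300+0.935400+0.901300+0.878400))/(1+1/32) = 8723/10000 ≈ 0.872300
step 7 [3.5y] bond c/2=9/800: DF=(7450403/8000000 − 9/800·(0.957100+0.942300+0.935400+0.901300+0.878400+0.872300))/(1+9/800) = 8599/10000 ≈ 0.859900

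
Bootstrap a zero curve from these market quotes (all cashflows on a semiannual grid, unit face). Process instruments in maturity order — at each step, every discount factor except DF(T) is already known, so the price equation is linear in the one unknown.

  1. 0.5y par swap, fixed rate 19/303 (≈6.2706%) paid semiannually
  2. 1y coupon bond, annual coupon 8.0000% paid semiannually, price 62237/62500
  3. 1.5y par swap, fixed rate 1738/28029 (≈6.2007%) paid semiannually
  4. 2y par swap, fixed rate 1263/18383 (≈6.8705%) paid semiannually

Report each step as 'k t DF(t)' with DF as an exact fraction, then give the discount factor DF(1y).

step 1 [0.5y] swap r/2=19/606: DF=(1 − 19/606·(0))/(1+19/606) = 606/625 ≈ 0.969600
step 2 [1y] bond c/2=1/25: DF=(62237/62500 − 1/25·(0.969600))/(1+1/25) = 4601/5000 ≈ 0.920200
step 3 [1.5y] swap r/2=869/28029: DF=(1 − 869/28029·(0.969600+0.920200))/(1+869/28029) = 9131/10000 ≈ 0.913100
step 4 [2y] swap r/2=1263/36766: DF=(1 − 1263/36766·(0.969600+0.920200+0.913100))/(1+1263/36766) = 8737/10000 ≈ 0.873700

1 1/2 606/625
2 1 4601/5000
3 3/2 9131/10000
4 2 8737/10000
DF(1y) = 4601/5000 ≈ 0.920200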